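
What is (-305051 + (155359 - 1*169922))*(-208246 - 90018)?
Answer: 95329350096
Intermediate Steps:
(-305051 + (155359 - 1*169922))*(-208246 - 90018) = (-305051 + (155359 - 169922))*(-298264) = (-305051 - 14563)*(-298264) = -319614*(-298264) = 95329350096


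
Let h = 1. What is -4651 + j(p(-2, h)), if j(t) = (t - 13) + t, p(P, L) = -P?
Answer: -4660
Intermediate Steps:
j(t) = -13 + 2*t (j(t) = (-13 + t) + t = -13 + 2*t)
-4651 + j(p(-2, h)) = -4651 + (-13 + 2*(-1*(-2))) = -4651 + (-13 + 2*2) = -4651 + (-13 + 4) = -4651 - 9 = -4660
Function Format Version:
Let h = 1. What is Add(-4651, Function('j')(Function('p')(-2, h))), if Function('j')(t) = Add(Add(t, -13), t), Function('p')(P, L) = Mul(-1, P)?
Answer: -4660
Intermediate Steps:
Function('j')(t) = Add(-13, Mul(2, t)) (Function('j')(t) = Add(Add(-13, t), t) = Add(-13, Mul(2, t)))
Add(-4651, Function('j')(Function('p')(-2, h))) = Add(-4651, Add(-13, Mul(2, Mul(-1, -2)))) = Add(-4651, Add(-13, Mul(2, 2))) = Add(-4651, Add(-13, 4)) = Add(-4651, -9) = -4660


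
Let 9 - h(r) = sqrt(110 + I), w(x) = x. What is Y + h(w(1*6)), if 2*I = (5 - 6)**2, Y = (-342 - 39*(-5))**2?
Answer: 21618 - sqrt(442)/2 ≈ 21608.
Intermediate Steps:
Y = 21609 (Y = (-342 + 195)**2 = (-147)**2 = 21609)
I = 1/2 (I = (5 - 6)**2/2 = (1/2)*(-1)**2 = (1/2)*1 = 1/2 ≈ 0.50000)
h(r) = 9 - sqrt(442)/2 (h(r) = 9 - sqrt(110 + 1/2) = 9 - sqrt(221/2) = 9 - sqrt(442)/2)
Y + h(w(1*6)) = 21609 + (9 - sqrt(442)/2) = 21618 - sqrt(442)/2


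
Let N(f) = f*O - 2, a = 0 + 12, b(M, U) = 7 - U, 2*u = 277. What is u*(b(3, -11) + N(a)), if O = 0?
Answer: 2216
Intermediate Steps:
u = 277/2 (u = (1/2)*277 = 277/2 ≈ 138.50)
a = 12
N(f) = -2 (N(f) = f*0 - 2 = 0 - 2 = -2)
u*(b(3, -11) + N(a)) = 277*((7 - 1*(-11)) - 2)/2 = 277*((7 + 11) - 2)/2 = 277*(18 - 2)/2 = (277/2)*16 = 2216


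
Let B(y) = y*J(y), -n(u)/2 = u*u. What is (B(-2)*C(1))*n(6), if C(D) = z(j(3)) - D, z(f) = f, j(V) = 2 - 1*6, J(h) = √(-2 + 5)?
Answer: -720*√3 ≈ -1247.1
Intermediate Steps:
J(h) = √3
j(V) = -4 (j(V) = 2 - 6 = -4)
n(u) = -2*u² (n(u) = -2*u*u = -2*u²)
B(y) = y*√3
C(D) = -4 - D
(B(-2)*C(1))*n(6) = ((-2*√3)*(-4 - 1*1))*(-2*6²) = ((-2*√3)*(-4 - 1))*(-2*36) = (-2*√3*(-5))*(-72) = (10*√3)*(-72) = -720*√3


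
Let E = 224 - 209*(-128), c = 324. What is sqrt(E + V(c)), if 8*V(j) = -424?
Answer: sqrt(26923) ≈ 164.08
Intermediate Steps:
V(j) = -53 (V(j) = (1/8)*(-424) = -53)
E = 26976 (E = 224 + 26752 = 26976)
sqrt(E + V(c)) = sqrt(26976 - 53) = sqrt(26923)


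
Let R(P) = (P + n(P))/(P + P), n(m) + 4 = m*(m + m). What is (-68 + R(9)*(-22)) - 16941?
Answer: -154918/9 ≈ -17213.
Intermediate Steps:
n(m) = -4 + 2*m² (n(m) = -4 + m*(m + m) = -4 + m*(2*m) = -4 + 2*m²)
R(P) = (-4 + P + 2*P²)/(2*P) (R(P) = (P + (-4 + 2*P²))/(P + P) = (-4 + P + 2*P²)/((2*P)) = (-4 + P + 2*P²)*(1/(2*P)) = (-4 + P + 2*P²)/(2*P))
(-68 + R(9)*(-22)) - 16941 = (-68 + (½ + 9 - 2/9)*(-22)) - 16941 = (-68 + (167/18)*(-22)) - 16941 = (-68 - 1837/9) - 16941 = -2449/9 - 16941 = -154918/9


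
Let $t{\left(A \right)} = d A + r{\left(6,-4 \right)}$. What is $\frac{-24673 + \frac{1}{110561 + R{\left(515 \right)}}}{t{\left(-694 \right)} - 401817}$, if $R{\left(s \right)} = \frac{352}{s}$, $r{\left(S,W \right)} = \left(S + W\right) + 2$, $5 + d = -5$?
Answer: $\frac{1404862534176}{22483779178091} \approx 0.062483$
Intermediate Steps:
$d = -10$ ($d = -5 - 5 = -10$)
$r{\left(S,W \right)} = 2 + S + W$
$t{\left(A \right)} = 4 - 10 A$ ($t{\left(A \right)} = - 10 A + \left(2 + 6 - 4\right) = - 10 A + 4 = 4 - 10 A$)
$\frac{-24673 + \frac{1}{110561 + R{\left(515 \right)}}}{t{\left(-694 \right)} - 401817} = \frac{-24673 + \frac{1}{110561 + \frac{352}{515}}}{\left(4 - -6940\right) - 401817} = \frac{-24673 + \frac{1}{110561 + 352 \cdot \frac{1}{515}}}{\left(4 + 6940\right) - 401817} = \frac{-24673 + \frac{1}{110561 + \frac{352}{515}}}{6944 - 401817} = \frac{-24673 + \frac{1}{\frac{56939267}{515}}}{-394873} = \left(-24673 + \frac{515}{56939267}\right) \left(- \frac{1}{394873}\right) = \left(- \frac{1404862534176}{56939267}\right) \left(- \frac{1}{394873}\right) = \frac{1404862534176}{22483779178091}$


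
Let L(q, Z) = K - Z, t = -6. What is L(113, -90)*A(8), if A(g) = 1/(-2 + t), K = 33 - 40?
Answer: -83/8 ≈ -10.375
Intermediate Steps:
K = -7
A(g) = -⅛ (A(g) = 1/(-2 - 6) = 1/(-8) = -⅛)
L(q, Z) = -7 - Z
L(113, -90)*A(8) = (-7 - 1*(-90))*(-⅛) = (-7 + 90)*(-⅛) = 83*(-⅛) = -83/8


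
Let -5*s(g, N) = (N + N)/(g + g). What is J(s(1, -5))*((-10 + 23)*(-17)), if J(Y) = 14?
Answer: -3094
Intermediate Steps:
s(g, N) = -N/(5*g) (s(g, N) = -(N + N)/(5*(g + g)) = -2*N/(5*(2*g)) = -2*N*1/(2*g)/5 = -N/(5*g))
J(s(1, -5))*((-10 + 23)*(-17)) = 14*((-10 + 23)*(-17)) = 14*(13*(-17)) = 14*(-221) = -3094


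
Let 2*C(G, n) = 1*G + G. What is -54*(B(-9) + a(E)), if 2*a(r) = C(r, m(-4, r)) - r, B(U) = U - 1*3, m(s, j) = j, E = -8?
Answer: 648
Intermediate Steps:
C(G, n) = G (C(G, n) = (1*G + G)/2 = (G + G)/2 = (2*G)/2 = G)
B(U) = -3 + U (B(U) = U - 3 = -3 + U)
a(r) = 0 (a(r) = (r - r)/2 = (1/2)*0 = 0)
-54*(B(-9) + a(E)) = -54*((-3 - 9) + 0) = -54*(-12 + 0) = -54*(-12) = 648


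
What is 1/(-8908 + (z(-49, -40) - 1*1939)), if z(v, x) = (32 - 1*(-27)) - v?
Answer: -1/10739 ≈ -9.3119e-5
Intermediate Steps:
z(v, x) = 59 - v (z(v, x) = (32 + 27) - v = 59 - v)
1/(-8908 + (z(-49, -40) - 1*1939)) = 1/(-8908 + ((59 - 1*(-49)) - 1*1939)) = 1/(-8908 + ((59 + 49) - 1939)) = 1/(-8908 + (108 - 1939)) = 1/(-8908 - 1831) = 1/(-10739) = -1/10739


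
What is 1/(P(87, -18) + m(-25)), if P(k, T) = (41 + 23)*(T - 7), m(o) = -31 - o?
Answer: -1/1606 ≈ -0.00062266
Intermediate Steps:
P(k, T) = -448 + 64*T (P(k, T) = 64*(-7 + T) = -448 + 64*T)
1/(P(87, -18) + m(-25)) = 1/((-448 + 64*(-18)) + (-31 - 1*(-25))) = 1/((-448 - 1152) + (-31 + 25)) = 1/(-1600 - 6) = 1/(-1606) = -1/1606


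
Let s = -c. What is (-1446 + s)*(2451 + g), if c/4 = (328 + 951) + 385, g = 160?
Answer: -21154322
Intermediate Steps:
c = 6656 (c = 4*((328 + 951) + 385) = 4*(1279 + 385) = 4*1664 = 6656)
s = -6656 (s = -1*6656 = -6656)
(-1446 + s)*(2451 + g) = (-1446 - 6656)*(2451 + 160) = -8102*2611 = -21154322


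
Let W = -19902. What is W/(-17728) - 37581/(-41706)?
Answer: 124689065/61613664 ≈ 2.0237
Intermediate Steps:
W/(-17728) - 37581/(-41706) = -19902/(-17728) - 37581/(-41706) = -19902*(-1/17728) - 37581*(-1/41706) = 9951/8864 + 12527/13902 = 124689065/61613664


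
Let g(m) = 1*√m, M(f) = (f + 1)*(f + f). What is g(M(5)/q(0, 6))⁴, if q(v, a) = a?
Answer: 100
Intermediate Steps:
M(f) = 2*f*(1 + f) (M(f) = (1 + f)*(2*f) = 2*f*(1 + f))
g(m) = √m
g(M(5)/q(0, 6))⁴ = (√((2*5*(1 + 5))/6))⁴ = (√((2*5*6)*(⅙)))⁴ = (√(60*(⅙)))⁴ = (√10)⁴ = 100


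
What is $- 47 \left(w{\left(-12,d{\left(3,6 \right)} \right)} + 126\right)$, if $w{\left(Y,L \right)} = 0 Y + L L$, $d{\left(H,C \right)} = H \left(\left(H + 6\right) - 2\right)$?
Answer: $-26649$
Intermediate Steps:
$d{\left(H,C \right)} = H \left(4 + H\right)$ ($d{\left(H,C \right)} = H \left(\left(6 + H\right) - 2\right) = H \left(4 + H\right)$)
$w{\left(Y,L \right)} = L^{2}$ ($w{\left(Y,L \right)} = 0 + L^{2} = L^{2}$)
$- 47 \left(w{\left(-12,d{\left(3,6 \right)} \right)} + 126\right) = - 47 \left(\left(3 \left(4 + 3\right)\right)^{2} + 126\right) = - 47 \left(\left(3 \cdot 7\right)^{2} + 126\right) = - 47 \left(21^{2} + 126\right) = - 47 \left(441 + 126\right) = \left(-47\right) 567 = -26649$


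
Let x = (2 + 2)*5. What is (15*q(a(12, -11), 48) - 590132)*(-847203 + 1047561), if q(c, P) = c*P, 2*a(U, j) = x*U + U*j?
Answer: -110447748216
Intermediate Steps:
x = 20 (x = 4*5 = 20)
a(U, j) = 10*U + U*j/2 (a(U, j) = (20*U + U*j)/2 = 10*U + U*j/2)
q(c, P) = P*c
(15*q(a(12, -11), 48) - 590132)*(-847203 + 1047561) = (15*(48*((½)*12*(20 - 11))) - 590132)*(-847203 + 1047561) = (15*(48*((½)*12*9)) - 590132)*200358 = (15*(48*54) - 590132)*200358 = (15*2592 - 590132)*200358 = (38880 - 590132)*200358 = -551252*200358 = -110447748216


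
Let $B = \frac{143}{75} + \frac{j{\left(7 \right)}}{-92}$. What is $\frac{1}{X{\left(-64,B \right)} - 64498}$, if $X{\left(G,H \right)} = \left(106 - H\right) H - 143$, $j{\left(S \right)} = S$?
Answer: $- \frac{47610000}{3068479238761} \approx -1.5516 \cdot 10^{-5}$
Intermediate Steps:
$B = \frac{12631}{6900}$ ($B = \frac{143}{75} + \frac{7}{-92} = 143 \cdot \frac{1}{75} + 7 \left(- \frac{1}{92}\right) = \frac{143}{75} - \frac{7}{92} = \frac{12631}{6900} \approx 1.8306$)
$X{\left(G,H \right)} = -143 + H \left(106 - H\right)$ ($X{\left(G,H \right)} = H \left(106 - H\right) - 143 = -143 + H \left(106 - H\right)$)
$\frac{1}{X{\left(-64,B \right)} - 64498} = \frac{1}{\left(-143 - \left(\frac{12631}{6900}\right)^{2} + 106 \cdot \frac{12631}{6900}\right) - 64498} = \frac{1}{\left(-143 - \frac{159542161}{47610000} + \frac{669443}{3450}\right) - 64498} = \frac{1}{\frac{2270541239}{47610000} - 64498} = \frac{1}{- \frac{3068479238761}{47610000}} = - \frac{47610000}{3068479238761}$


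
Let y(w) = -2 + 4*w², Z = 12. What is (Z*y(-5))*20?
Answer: 23520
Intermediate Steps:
(Z*y(-5))*20 = (12*(-2 + 4*(-5)²))*20 = (12*(-2 + 4*25))*20 = (12*(-2 + 100))*20 = (12*98)*20 = 1176*20 = 23520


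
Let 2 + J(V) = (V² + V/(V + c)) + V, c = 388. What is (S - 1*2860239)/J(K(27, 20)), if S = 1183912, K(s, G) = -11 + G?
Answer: -665501819/34945 ≈ -19044.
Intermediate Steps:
J(V) = -2 + V + V² + V/(388 + V) (J(V) = -2 + ((V² + V/(V + 388)) + V) = -2 + ((V² + V/(388 + V)) + V) = -2 + (V + V² + V/(388 + V)) = -2 + V + V² + V/(388 + V))
(S - 1*2860239)/J(K(27, 20)) = (1183912 - 1*2860239)/(((-776 + (-11 + 20)³ + 387*(-11 + 20) + 389*(-11 + 20)²)/(388 + (-11 + 20)))) = (1183912 - 2860239)/(((-776 + 9³ + 387*9 + 389*9²)/(388 + 9))) = -1676327*397/(-776 + 729 + 3483 + 389*81) = -1676327*397/(-776 + 729 + 3483 + 31509) = -1676327/((1/397)*34945) = -1676327/34945/397 = -1676327*397/34945 = -665501819/34945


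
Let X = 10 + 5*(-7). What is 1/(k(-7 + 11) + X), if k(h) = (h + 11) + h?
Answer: -⅙ ≈ -0.16667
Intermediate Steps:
X = -25 (X = 10 - 35 = -25)
k(h) = 11 + 2*h (k(h) = (11 + h) + h = 11 + 2*h)
1/(k(-7 + 11) + X) = 1/((11 + 2*(-7 + 11)) - 25) = 1/((11 + 2*4) - 25) = 1/((11 + 8) - 25) = 1/(19 - 25) = 1/(-6) = -⅙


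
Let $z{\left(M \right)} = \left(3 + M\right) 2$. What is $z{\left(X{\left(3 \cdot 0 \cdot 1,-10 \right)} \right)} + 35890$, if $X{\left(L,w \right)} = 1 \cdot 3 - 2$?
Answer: $35898$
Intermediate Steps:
$X{\left(L,w \right)} = 1$ ($X{\left(L,w \right)} = 3 - 2 = 1$)
$z{\left(M \right)} = 6 + 2 M$
$z{\left(X{\left(3 \cdot 0 \cdot 1,-10 \right)} \right)} + 35890 = \left(6 + 2 \cdot 1\right) + 35890 = \left(6 + 2\right) + 35890 = 8 + 35890 = 35898$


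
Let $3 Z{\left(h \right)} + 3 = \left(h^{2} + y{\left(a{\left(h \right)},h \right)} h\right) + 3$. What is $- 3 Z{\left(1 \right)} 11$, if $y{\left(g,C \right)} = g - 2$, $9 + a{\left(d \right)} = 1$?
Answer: $99$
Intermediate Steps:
$a{\left(d \right)} = -8$ ($a{\left(d \right)} = -9 + 1 = -8$)
$y{\left(g,C \right)} = -2 + g$
$Z{\left(h \right)} = - \frac{10 h}{3} + \frac{h^{2}}{3}$ ($Z{\left(h \right)} = -1 + \frac{\left(h^{2} + \left(-2 - 8\right) h\right) + 3}{3} = -1 + \frac{\left(h^{2} - 10 h\right) + 3}{3} = -1 + \frac{3 + h^{2} - 10 h}{3} = -1 + \left(1 - \frac{10 h}{3} + \frac{h^{2}}{3}\right) = - \frac{10 h}{3} + \frac{h^{2}}{3}$)
$- 3 Z{\left(1 \right)} 11 = - 3 \cdot \frac{1}{3} \cdot 1 \left(-10 + 1\right) 11 = - 3 \cdot \frac{1}{3} \cdot 1 \left(-9\right) 11 = \left(-3\right) \left(-3\right) 11 = 9 \cdot 11 = 99$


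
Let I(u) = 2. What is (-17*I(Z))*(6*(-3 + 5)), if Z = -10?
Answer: -408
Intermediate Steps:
(-17*I(Z))*(6*(-3 + 5)) = (-17*2)*(6*(-3 + 5)) = -204*2 = -34*12 = -408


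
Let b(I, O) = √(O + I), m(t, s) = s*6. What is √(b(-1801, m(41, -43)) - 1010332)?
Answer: √(-1010332 + I*√2059) ≈ 0.023 + 1005.2*I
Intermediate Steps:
m(t, s) = 6*s
b(I, O) = √(I + O)
√(b(-1801, m(41, -43)) - 1010332) = √(√(-1801 + 6*(-43)) - 1010332) = √(√(-1801 - 258) - 1010332) = √(√(-2059) - 1010332) = √(I*√2059 - 1010332) = √(-1010332 + I*√2059)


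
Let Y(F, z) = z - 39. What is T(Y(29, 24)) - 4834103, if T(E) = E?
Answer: -4834118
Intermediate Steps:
Y(F, z) = -39 + z
T(Y(29, 24)) - 4834103 = (-39 + 24) - 4834103 = -15 - 4834103 = -4834118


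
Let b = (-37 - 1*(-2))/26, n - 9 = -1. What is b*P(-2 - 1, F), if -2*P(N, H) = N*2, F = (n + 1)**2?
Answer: -105/26 ≈ -4.0385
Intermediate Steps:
n = 8 (n = 9 - 1 = 8)
F = 81 (F = (8 + 1)**2 = 9**2 = 81)
P(N, H) = -N (P(N, H) = -N*2/2 = -N)
b = -35/26 (b = (-37 + 2)*(1/26) = -35*1/26 = -35/26 ≈ -1.3462)
b*P(-2 - 1, F) = -(-35)*(-2 - 1)/26 = -(-35)*(-3)/26 = -35/26*3 = -105/26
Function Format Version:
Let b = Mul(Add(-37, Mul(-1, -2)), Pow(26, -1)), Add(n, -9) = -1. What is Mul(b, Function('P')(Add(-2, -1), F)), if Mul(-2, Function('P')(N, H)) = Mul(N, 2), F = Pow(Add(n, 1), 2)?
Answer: Rational(-105, 26) ≈ -4.0385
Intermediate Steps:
n = 8 (n = Add(9, -1) = 8)
F = 81 (F = Pow(Add(8, 1), 2) = Pow(9, 2) = 81)
Function('P')(N, H) = Mul(-1, N) (Function('P')(N, H) = Mul(Rational(-1, 2), Mul(N, 2)) = Mul(Rational(-1, 2), Mul(2, N)) = Mul(-1, N))
b = Rational(-35, 26) (b = Mul(Add(-37, 2), Rational(1, 26)) = Mul(-35, Rational(1, 26)) = Rational(-35, 26) ≈ -1.3462)
Mul(b, Function('P')(Add(-2, -1), F)) = Mul(Rational(-35, 26), Mul(-1, Add(-2, -1))) = Mul(Rational(-35, 26), Mul(-1, -3)) = Mul(Rational(-35, 26), 3) = Rational(-105, 26)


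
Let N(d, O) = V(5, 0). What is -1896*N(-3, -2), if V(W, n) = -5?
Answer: 9480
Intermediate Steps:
N(d, O) = -5
-1896*N(-3, -2) = -1896*(-5) = 9480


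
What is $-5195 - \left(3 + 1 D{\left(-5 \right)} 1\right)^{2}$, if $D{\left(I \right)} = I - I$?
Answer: $-5204$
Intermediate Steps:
$D{\left(I \right)} = 0$
$-5195 - \left(3 + 1 D{\left(-5 \right)} 1\right)^{2} = -5195 - \left(3 + 1 \cdot 0 \cdot 1\right)^{2} = -5195 - \left(3 + 0 \cdot 1\right)^{2} = -5195 - \left(3 + 0\right)^{2} = -5195 - 3^{2} = -5195 - 9 = -5204$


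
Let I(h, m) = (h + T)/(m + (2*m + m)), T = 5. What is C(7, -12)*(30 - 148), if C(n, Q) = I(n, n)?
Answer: -354/7 ≈ -50.571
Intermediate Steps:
I(h, m) = (5 + h)/(4*m) (I(h, m) = (h + 5)/(m + (2*m + m)) = (5 + h)/(m + 3*m) = (5 + h)/((4*m)) = (5 + h)*(1/(4*m)) = (5 + h)/(4*m))
C(n, Q) = (5 + n)/(4*n)
C(7, -12)*(30 - 148) = ((1/4)*(5 + 7)/7)*(30 - 148) = ((1/4)*(1/7)*12)*(-118) = (3/7)*(-118) = -354/7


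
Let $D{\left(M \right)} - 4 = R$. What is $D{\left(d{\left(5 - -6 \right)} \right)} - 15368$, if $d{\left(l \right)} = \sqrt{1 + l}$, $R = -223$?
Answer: $-15587$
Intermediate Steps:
$D{\left(M \right)} = -219$ ($D{\left(M \right)} = 4 - 223 = -219$)
$D{\left(d{\left(5 - -6 \right)} \right)} - 15368 = -219 - 15368 = -15587$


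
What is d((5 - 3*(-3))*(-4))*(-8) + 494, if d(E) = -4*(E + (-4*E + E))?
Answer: 4078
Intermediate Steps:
d(E) = 8*E (d(E) = -4*(E - 3*E) = -(-8)*E = 8*E)
d((5 - 3*(-3))*(-4))*(-8) + 494 = (8*((5 - 3*(-3))*(-4)))*(-8) + 494 = (8*((5 + 9)*(-4)))*(-8) + 494 = (8*(14*(-4)))*(-8) + 494 = (8*(-56))*(-8) + 494 = -448*(-8) + 494 = 3584 + 494 = 4078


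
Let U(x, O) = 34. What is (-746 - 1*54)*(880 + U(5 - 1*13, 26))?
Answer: -731200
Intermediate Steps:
(-746 - 1*54)*(880 + U(5 - 1*13, 26)) = (-746 - 1*54)*(880 + 34) = (-746 - 54)*914 = -800*914 = -731200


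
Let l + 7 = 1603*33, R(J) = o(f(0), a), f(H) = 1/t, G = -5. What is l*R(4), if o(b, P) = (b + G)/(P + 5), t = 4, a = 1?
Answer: -251237/6 ≈ -41873.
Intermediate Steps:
f(H) = 1/4
o(b, P) = (-5 + b)/(5 + P) (o(b, P) = (b - 5)/(P + 5) = (-5 + b)/(5 + P))
R(J) = -19/24 (R(J) = (-5 + 1/4)/(5 + 1) = -19/4/6 = (1/6)*(-19/4) = -19/24)
l = 52892 (l = -7 + 1603*33 = -7 + 52899 = 52892)
l*R(4) = 52892*(-19/24) = -251237/6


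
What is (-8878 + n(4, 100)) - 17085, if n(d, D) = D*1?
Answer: -25863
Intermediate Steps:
n(d, D) = D
(-8878 + n(4, 100)) - 17085 = (-8878 + 100) - 17085 = -8778 - 17085 = -25863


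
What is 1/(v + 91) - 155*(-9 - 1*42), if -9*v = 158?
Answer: 5225214/661 ≈ 7905.0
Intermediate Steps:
v = -158/9 (v = -⅑*158 = -158/9 ≈ -17.556)
1/(v + 91) - 155*(-9 - 1*42) = 1/(-158/9 + 91) - 155*(-9 - 1*42) = 1/(661/9) - 155*(-9 - 42) = 9/661 - 155*(-51) = 9/661 + 7905 = 5225214/661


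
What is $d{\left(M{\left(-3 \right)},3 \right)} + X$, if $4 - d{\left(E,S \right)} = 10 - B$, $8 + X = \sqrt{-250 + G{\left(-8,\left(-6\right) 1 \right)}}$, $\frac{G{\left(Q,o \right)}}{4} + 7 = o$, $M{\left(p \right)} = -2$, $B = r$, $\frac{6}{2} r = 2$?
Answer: $- \frac{40}{3} + i \sqrt{302} \approx -13.333 + 17.378 i$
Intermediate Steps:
$r = \frac{2}{3}$ ($r = \frac{1}{3} \cdot 2 = \frac{2}{3} \approx 0.66667$)
$B = \frac{2}{3} \approx 0.66667$
$G{\left(Q,o \right)} = -28 + 4 o$
$X = -8 + i \sqrt{302}$ ($X = -8 + \sqrt{-250 - \left(28 - 4 \left(\left(-6\right) 1\right)\right)} = -8 + \sqrt{-250 + \left(-28 + 4 \left(-6\right)\right)} = -8 + \sqrt{-250 - 52} = -8 + \sqrt{-302} = -8 + i \sqrt{302} \approx -8.0 + 17.378 i$)
$d{\left(E,S \right)} = - \frac{16}{3}$ ($d{\left(E,S \right)} = 4 - \left(10 - \frac{2}{3}\right) = 4 - \frac{28}{3} = - \frac{16}{3}$)
$d{\left(M{\left(-3 \right)},3 \right)} + X = - \frac{16}{3} - \left(8 - i \sqrt{302}\right) = - \frac{40}{3} + i \sqrt{302}$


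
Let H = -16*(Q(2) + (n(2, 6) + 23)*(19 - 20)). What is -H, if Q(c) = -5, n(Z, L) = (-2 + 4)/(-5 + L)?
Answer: -480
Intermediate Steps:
n(Z, L) = 2/(-5 + L)
H = 480 (H = -16*(-5 + (2/(-5 + 6) + 23)*(19 - 20)) = -16*(-5 + (2/1 + 23)*(-1)) = -16*(-5 + (2*1 + 23)*(-1)) = -16*(-5 + (2 + 23)*(-1)) = -16*(-5 + 25*(-1)) = -16*(-5 - 25) = -16*(-30) = 480)
-H = -1*480 = -480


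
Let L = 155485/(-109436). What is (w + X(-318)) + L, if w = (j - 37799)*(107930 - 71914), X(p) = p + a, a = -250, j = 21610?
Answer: -63808147409597/109436 ≈ -5.8306e+8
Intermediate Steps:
X(p) = -250 + p (X(p) = p - 250 = -250 + p)
L = -155485/109436 (L = 155485*(-1/109436) = -155485/109436 ≈ -1.4208)
w = -583063024 (w = (21610 - 37799)*(107930 - 71914) = -16189*36016 = -583063024)
(w + X(-318)) + L = (-583063024 + (-250 - 318)) - 155485/109436 = (-583063024 - 568) - 155485/109436 = -583063592 - 155485/109436 = -63808147409597/109436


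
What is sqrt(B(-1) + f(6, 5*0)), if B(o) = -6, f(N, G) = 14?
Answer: 2*sqrt(2) ≈ 2.8284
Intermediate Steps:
sqrt(B(-1) + f(6, 5*0)) = sqrt(-6 + 14) = sqrt(8) = 2*sqrt(2)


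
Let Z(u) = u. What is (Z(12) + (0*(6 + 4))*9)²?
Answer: 144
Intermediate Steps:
(Z(12) + (0*(6 + 4))*9)² = (12 + (0*(6 + 4))*9)² = (12 + (0*10)*9)² = (12 + 0*9)² = (12 + 0)² = 12² = 144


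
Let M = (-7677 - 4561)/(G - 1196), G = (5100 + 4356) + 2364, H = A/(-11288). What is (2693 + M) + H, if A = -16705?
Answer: 243218289/90304 ≈ 2693.3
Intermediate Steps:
H = 16705/11288 (H = -16705/(-11288) = -16705*(-1/11288) = 16705/11288 ≈ 1.4799)
G = 11820 (G = 9456 + 2364 = 11820)
M = -6119/5312 (M = (-7677 - 4561)/(11820 - 1196) = -12238/10624 = -12238*1/10624 = -6119/5312 ≈ -1.1519)
(2693 + M) + H = (2693 - 6119/5312) + 16705/11288 = 14299097/5312 + 16705/11288 = 243218289/90304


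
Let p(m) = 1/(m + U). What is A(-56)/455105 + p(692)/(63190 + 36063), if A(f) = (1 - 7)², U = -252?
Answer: 8986415/113571634792 ≈ 7.9126e-5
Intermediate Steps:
p(m) = 1/(-252 + m) (p(m) = 1/(m - 252) = 1/(-252 + m))
A(f) = 36 (A(f) = (-6)² = 36)
A(-56)/455105 + p(692)/(63190 + 36063) = 36/455105 + 1/((-252 + 692)*(63190 + 36063)) = 36*(1/455105) + 1/(440*99253) = 36/455105 + (1/440)*(1/99253) = 36/455105 + 1/43671320 = 8986415/113571634792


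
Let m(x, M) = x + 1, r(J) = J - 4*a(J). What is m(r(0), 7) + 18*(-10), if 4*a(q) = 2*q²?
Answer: -179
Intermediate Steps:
a(q) = q²/2 (a(q) = (2*q²)/4 = q²/2)
r(J) = J - 2*J²
m(x, M) = 1 + x
m(r(0), 7) + 18*(-10) = (1 + 0*(1 - 2*0)) + 18*(-10) = (1 + 0*(1 + 0)) - 180 = (1 + 0*1) - 180 = (1 + 0) - 180 = 1 - 180 = -179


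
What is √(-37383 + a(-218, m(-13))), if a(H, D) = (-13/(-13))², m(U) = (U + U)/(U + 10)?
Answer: I*√37382 ≈ 193.34*I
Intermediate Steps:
m(U) = 2*U/(10 + U) (m(U) = (2*U)/(10 + U) = 2*U/(10 + U))
a(H, D) = 1 (a(H, D) = (-13*(-1/13))² = 1² = 1)
√(-37383 + a(-218, m(-13))) = √(-37383 + 1) = √(-37382) = I*√37382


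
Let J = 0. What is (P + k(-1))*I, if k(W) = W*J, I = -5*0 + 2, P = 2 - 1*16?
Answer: -28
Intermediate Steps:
P = -14 (P = 2 - 16 = -14)
I = 2 (I = 0 + 2 = 2)
k(W) = 0 (k(W) = W*0 = 0)
(P + k(-1))*I = (-14 + 0)*2 = -14*2 = -28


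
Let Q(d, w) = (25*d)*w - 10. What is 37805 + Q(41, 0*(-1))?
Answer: 37795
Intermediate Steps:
Q(d, w) = -10 + 25*d*w (Q(d, w) = 25*d*w - 10 = -10 + 25*d*w)
37805 + Q(41, 0*(-1)) = 37805 + (-10 + 25*41*(0*(-1))) = 37805 + (-10 + 25*41*0) = 37805 + (-10 + 0) = 37805 - 10 = 37795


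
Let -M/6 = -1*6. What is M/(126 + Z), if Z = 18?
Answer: ¼ ≈ 0.25000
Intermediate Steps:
M = 36 (M = -(-6)*6 = -6*(-6) = 36)
M/(126 + Z) = 36/(126 + 18) = 36/144 = (1/144)*36 = ¼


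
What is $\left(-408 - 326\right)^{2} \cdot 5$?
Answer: $2693780$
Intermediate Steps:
$\left(-408 - 326\right)^{2} \cdot 5 = \left(-734\right)^{2} \cdot 5 = 538756 \cdot 5 = 2693780$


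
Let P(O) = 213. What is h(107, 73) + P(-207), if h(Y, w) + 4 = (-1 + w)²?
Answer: 5393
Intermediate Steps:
h(Y, w) = -4 + (-1 + w)²
h(107, 73) + P(-207) = (-4 + (-1 + 73)²) + 213 = (-4 + 72²) + 213 = (-4 + 5184) + 213 = 5180 + 213 = 5393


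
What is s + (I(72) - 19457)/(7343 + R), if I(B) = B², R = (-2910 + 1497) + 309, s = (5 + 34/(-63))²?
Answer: 435988142/24762591 ≈ 17.607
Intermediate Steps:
s = 78961/3969 (s = (5 + 34*(-1/63))² = (5 - 34/63)² = (281/63)² = 78961/3969 ≈ 19.894)
R = -1104 (R = -1413 + 309 = -1104)
s + (I(72) - 19457)/(7343 + R) = 78961/3969 + (72² - 19457)/(7343 - 1104) = 78961/3969 + (5184 - 19457)/6239 = 78961/3969 - 14273*1/6239 = 78961/3969 - 14273/6239 = 435988142/24762591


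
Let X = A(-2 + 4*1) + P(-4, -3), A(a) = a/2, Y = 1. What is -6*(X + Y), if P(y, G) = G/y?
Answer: -33/2 ≈ -16.500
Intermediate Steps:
A(a) = a/2 (A(a) = a*(1/2) = a/2)
X = 7/4 (X = (-2 + 4*1)/2 - 3/(-4) = (-2 + 4)/2 - 3*(-1/4) = (1/2)*2 + 3/4 = 1 + 3/4 = 7/4 ≈ 1.7500)
-6*(X + Y) = -6*(7/4 + 1) = -6*11/4 = -33/2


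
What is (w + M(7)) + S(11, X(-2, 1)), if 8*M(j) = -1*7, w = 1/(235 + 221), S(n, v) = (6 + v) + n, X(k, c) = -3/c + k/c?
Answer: 2537/228 ≈ 11.127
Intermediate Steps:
S(n, v) = 6 + n + v
w = 1/456 ≈ 0.0021930
M(j) = -7/8 (M(j) = (-1*7)/8 = (⅛)*(-7) = -7/8)
(w + M(7)) + S(11, X(-2, 1)) = (1/456 - 7/8) + (6 + 11 + (-3 - 2)/1) = -199/228 + (6 + 11 + 1*(-5)) = -199/228 + (6 + 11 - 5) = -199/228 + 12 = 2537/228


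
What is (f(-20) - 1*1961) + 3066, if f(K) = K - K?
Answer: 1105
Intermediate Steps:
f(K) = 0
(f(-20) - 1*1961) + 3066 = (0 - 1*1961) + 3066 = (0 - 1961) + 3066 = -1961 + 3066 = 1105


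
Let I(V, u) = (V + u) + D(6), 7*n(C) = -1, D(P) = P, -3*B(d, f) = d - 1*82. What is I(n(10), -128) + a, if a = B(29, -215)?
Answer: -2194/21 ≈ -104.48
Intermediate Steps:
B(d, f) = 82/3 - d/3 (B(d, f) = -(d - 1*82)/3 = -(d - 82)/3 = -(-82 + d)/3 = 82/3 - d/3)
n(C) = -⅐ (n(C) = (⅐)*(-1) = -⅐)
I(V, u) = 6 + V + u (I(V, u) = (V + u) + 6 = 6 + V + u)
a = 53/3 (a = 82/3 - ⅓*29 = 82/3 - 29/3 = 53/3 ≈ 17.667)
I(n(10), -128) + a = (6 - ⅐ - 128) + 53/3 = -855/7 + 53/3 = -2194/21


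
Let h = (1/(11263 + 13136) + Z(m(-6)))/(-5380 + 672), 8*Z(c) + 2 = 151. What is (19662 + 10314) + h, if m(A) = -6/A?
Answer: 27546859310077/918963936 ≈ 29976.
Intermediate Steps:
Z(c) = 149/8 (Z(c) = -¼ + (⅛)*151 = -¼ + 151/8 = 149/8)
h = -3635459/918963936 (h = (1/(11263 + 13136) + 149/8)/(-5380 + 672) = (1/24399 + 149/8)/(-4708) = (1/24399 + 149/8)*(-1/4708) = (3635459/195192)*(-1/4708) = -3635459/918963936 ≈ -0.0039560)
(19662 + 10314) + h = (19662 + 10314) - 3635459/918963936 = 29976 - 3635459/918963936 = 27546859310077/918963936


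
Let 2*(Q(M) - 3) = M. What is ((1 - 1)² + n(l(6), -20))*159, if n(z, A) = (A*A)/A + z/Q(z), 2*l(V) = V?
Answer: -3074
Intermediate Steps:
Q(M) = 3 + M/2
l(V) = V/2
n(z, A) = A + z/(3 + z/2) (n(z, A) = (A*A)/A + z/(3 + z/2) = A²/A + z/(3 + z/2) = A + z/(3 + z/2))
((1 - 1)² + n(l(6), -20))*159 = ((1 - 1)² + (2*((½)*6) - 20*(6 + (½)*6))/(6 + (½)*6))*159 = (0² + (2*3 - 20*(6 + 3))/(6 + 3))*159 = (0 + (6 - 20*9)/9)*159 = (0 + (6 - 180)/9)*159 = (0 + (⅑)*(-174))*159 = (0 - 58/3)*159 = -58/3*159 = -3074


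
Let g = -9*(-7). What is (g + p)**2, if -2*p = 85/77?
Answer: 92486689/23716 ≈ 3899.8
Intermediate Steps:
p = -85/154 (p = -85/(2*77) = -1/2*85/77 = -85/154 ≈ -0.55195)
g = 63
(g + p)**2 = (63 - 85/154)**2 = (9617/154)**2 = 92486689/23716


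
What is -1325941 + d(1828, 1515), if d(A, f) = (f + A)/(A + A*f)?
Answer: -3674511341025/2771248 ≈ -1.3259e+6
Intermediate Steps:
d(A, f) = (A + f)/(A + A*f)
-1325941 + d(1828, 1515) = -1325941 + (1828 + 1515)/(1828*(1 + 1515)) = -1325941 + (1/1828)*3343/1516 = -1325941 + (1/1828)*(1/1516)*3343 = -1325941 + 3343/2771248 = -3674511341025/2771248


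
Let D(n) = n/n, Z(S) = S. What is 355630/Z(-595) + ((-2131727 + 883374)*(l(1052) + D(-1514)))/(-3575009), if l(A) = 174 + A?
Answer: -72000323545/425426071 ≈ -169.24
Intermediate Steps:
D(n) = 1
355630/Z(-595) + ((-2131727 + 883374)*(l(1052) + D(-1514)))/(-3575009) = 355630/(-595) + ((-2131727 + 883374)*((174 + 1052) + 1))/(-3575009) = 355630*(-1/595) - 1248353*(1226 + 1)*(-1/3575009) = -71126/119 - 1248353*1227*(-1/3575009) = -71126/119 - 1531729131*(-1/3575009) = -71126/119 + 1531729131/3575009 = -72000323545/425426071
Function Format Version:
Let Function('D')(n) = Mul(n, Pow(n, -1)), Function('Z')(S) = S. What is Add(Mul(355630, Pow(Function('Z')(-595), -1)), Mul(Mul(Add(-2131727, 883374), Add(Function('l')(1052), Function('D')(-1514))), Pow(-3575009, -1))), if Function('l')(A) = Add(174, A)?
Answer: Rational(-72000323545, 425426071) ≈ -169.24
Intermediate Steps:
Function('D')(n) = 1
Add(Mul(355630, Pow(Function('Z')(-595), -1)), Mul(Mul(Add(-2131727, 883374), Add(Function('l')(1052), Function('D')(-1514))), Pow(-3575009, -1))) = Add(Mul(355630, Pow(-595, -1)), Mul(Mul(Add(-2131727, 883374), Add(Add(174, 1052), 1)), Pow(-3575009, -1))) = Add(Mul(355630, Rational(-1, 595)), Mul(Mul(-1248353, Add(1226, 1)), Rational(-1, 3575009))) = Add(Rational(-71126, 119), Mul(Mul(-1248353, 1227), Rational(-1, 3575009))) = Add(Rational(-71126, 119), Mul(-1531729131, Rational(-1, 3575009))) = Add(Rational(-71126, 119), Rational(1531729131, 3575009)) = Rational(-72000323545, 425426071)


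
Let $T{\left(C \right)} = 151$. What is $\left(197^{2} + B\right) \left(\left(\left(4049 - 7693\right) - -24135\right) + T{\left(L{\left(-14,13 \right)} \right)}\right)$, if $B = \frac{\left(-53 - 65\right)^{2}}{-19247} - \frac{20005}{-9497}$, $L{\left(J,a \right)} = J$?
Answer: $\frac{146436448283000396}{182788759} \approx 8.0112 \cdot 10^{8}$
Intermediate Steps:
$B = \frac{252800007}{182788759}$ ($B = \left(-118\right)^{2} \left(- \frac{1}{19247}\right) - - \frac{20005}{9497} = 13924 \left(- \frac{1}{19247}\right) + \frac{20005}{9497} = - \frac{13924}{19247} + \frac{20005}{9497} = \frac{252800007}{182788759} \approx 1.383$)
$\left(197^{2} + B\right) \left(\left(\left(4049 - 7693\right) - -24135\right) + T{\left(L{\left(-14,13 \right)} \right)}\right) = \left(197^{2} + \frac{252800007}{182788759}\right) \left(\left(\left(4049 - 7693\right) - -24135\right) + 151\right) = \left(38809 + \frac{252800007}{182788759}\right) \left(\left(\left(4049 - 7693\right) + 24135\right) + 151\right) = \frac{7094101748038 \left(\left(-3644 + 24135\right) + 151\right)}{182788759} = \frac{7094101748038 \left(20491 + 151\right)}{182788759} = \frac{7094101748038}{182788759} \cdot 20642 = \frac{146436448283000396}{182788759}$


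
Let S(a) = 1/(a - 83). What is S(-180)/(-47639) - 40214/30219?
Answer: -503843467979/378615573483 ≈ -1.3308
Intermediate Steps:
S(a) = 1/(-83 + a)
S(-180)/(-47639) - 40214/30219 = 1/(-83 - 180*(-47639)) - 40214/30219 = -1/47639/(-263) - 40214*1/30219 = -1/263*(-1/47639) - 40214/30219 = 1/12529057 - 40214/30219 = -503843467979/378615573483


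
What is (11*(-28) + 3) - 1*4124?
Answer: -4429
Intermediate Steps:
(11*(-28) + 3) - 1*4124 = (-308 + 3) - 4124 = -305 - 4124 = -4429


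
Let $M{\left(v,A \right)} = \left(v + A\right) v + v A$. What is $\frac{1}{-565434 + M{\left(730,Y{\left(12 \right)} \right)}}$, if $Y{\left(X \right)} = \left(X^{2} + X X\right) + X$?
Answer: $\frac{1}{405466} \approx 2.4663 \cdot 10^{-6}$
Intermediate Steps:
$Y{\left(X \right)} = X + 2 X^{2}$ ($Y{\left(X \right)} = \left(X^{2} + X^{2}\right) + X = 2 X^{2} + X = X + 2 X^{2}$)
$M{\left(v,A \right)} = A v + v \left(A + v\right)$ ($M{\left(v,A \right)} = \left(A + v\right) v + A v = v \left(A + v\right) + A v = A v + v \left(A + v\right)$)
$\frac{1}{-565434 + M{\left(730,Y{\left(12 \right)} \right)}} = \frac{1}{-565434 + 730 \left(730 + 2 \cdot 12 \left(1 + 2 \cdot 12\right)\right)} = \frac{1}{-565434 + 730 \left(730 + 2 \cdot 12 \left(1 + 24\right)\right)} = \frac{1}{-565434 + 730 \left(730 + 2 \cdot 12 \cdot 25\right)} = \frac{1}{-565434 + 730 \left(730 + 2 \cdot 300\right)} = \frac{1}{-565434 + 730 \left(730 + 600\right)} = \frac{1}{-565434 + 730 \cdot 1330} = \frac{1}{-565434 + 970900} = \frac{1}{405466}$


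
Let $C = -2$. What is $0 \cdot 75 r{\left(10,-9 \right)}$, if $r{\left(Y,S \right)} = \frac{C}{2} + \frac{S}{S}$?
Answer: $0$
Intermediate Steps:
$r{\left(Y,S \right)} = 0$ ($r{\left(Y,S \right)} = - \frac{2}{2} + \frac{S}{S} = \left(-2\right) \frac{1}{2} + 1 = -1 + 1 = 0$)
$0 \cdot 75 r{\left(10,-9 \right)} = 0 \cdot 75 \cdot 0 = 0 \cdot 0 = 0$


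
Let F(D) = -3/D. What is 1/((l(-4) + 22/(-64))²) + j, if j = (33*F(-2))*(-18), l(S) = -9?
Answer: -79655267/89401 ≈ -890.99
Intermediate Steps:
j = -891 (j = (33*(-3/(-2)))*(-18) = (33*(-3*(-½)))*(-18) = (33*(3/2))*(-18) = (99/2)*(-18) = -891)
1/((l(-4) + 22/(-64))²) + j = 1/((-9 + 22/(-64))²) - 891 = 1/((-9 + 22*(-1/64))²) - 891 = 1/((-9 - 11/32)²) - 891 = 1/((-299/32)²) - 891 = 1/(89401/1024) - 891 = 1024/89401 - 891 = -79655267/89401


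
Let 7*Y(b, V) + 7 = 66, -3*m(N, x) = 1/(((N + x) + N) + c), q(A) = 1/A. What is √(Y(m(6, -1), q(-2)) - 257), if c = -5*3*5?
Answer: 2*I*√3045/7 ≈ 15.766*I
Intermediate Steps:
c = -75 (c = -15*5 = -75)
m(N, x) = -1/(3*(-75 + x + 2*N)) (m(N, x) = -1/(3*(((N + x) + N) - 75)) = -1/(3*((x + 2*N) - 75)) = -1/(3*(-75 + x + 2*N)))
Y(b, V) = 59/7 (Y(b, V) = -1 + (⅐)*66 = -1 + 66/7 = 59/7)
√(Y(m(6, -1), q(-2)) - 257) = √(59/7 - 257) = √(-1740/7) = 2*I*√3045/7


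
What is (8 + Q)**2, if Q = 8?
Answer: 256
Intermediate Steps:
(8 + Q)**2 = (8 + 8)**2 = 16**2 = 256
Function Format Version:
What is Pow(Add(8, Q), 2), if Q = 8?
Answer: 256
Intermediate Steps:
Pow(Add(8, Q), 2) = Pow(Add(8, 8), 2) = Pow(16, 2) = 256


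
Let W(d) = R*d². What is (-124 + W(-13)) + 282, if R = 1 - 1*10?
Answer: -1363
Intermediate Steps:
R = -9 (R = 1 - 10 = -9)
W(d) = -9*d²
(-124 + W(-13)) + 282 = (-124 - 9*(-13)²) + 282 = (-124 - 9*169) + 282 = (-124 - 1521) + 282 = -1645 + 282 = -1363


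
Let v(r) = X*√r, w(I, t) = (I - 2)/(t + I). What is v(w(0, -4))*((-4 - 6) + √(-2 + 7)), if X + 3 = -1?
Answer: 2*√2*(10 - √5) ≈ 21.960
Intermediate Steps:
w(I, t) = (-2 + I)/(I + t)
X = -4 (X = -3 - 1 = -4)
v(r) = -4*√r
v(w(0, -4))*((-4 - 6) + √(-2 + 7)) = (-4*√2*√(-1/(0 - 4)))*((-4 - 6) + √(-2 + 7)) = (-4*√2*√(-1/(-4)))*(-10 + √5) = (-4*√2/2)*(-10 + √5) = (-2*√2)*(-10 + √5) = -2*√2*(-10 + √5)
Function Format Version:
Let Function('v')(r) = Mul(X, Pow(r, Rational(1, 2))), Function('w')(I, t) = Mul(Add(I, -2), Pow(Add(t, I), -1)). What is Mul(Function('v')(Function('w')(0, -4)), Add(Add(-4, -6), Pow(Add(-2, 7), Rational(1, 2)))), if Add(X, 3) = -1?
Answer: Mul(2, Pow(2, Rational(1, 2)), Add(10, Mul(-1, Pow(5, Rational(1, 2))))) ≈ 21.960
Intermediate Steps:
Function('w')(I, t) = Mul(Pow(Add(I, t), -1), Add(-2, I)) (Function('w')(I, t) = Mul(Add(-2, I), Pow(Add(I, t), -1)) = Mul(Pow(Add(I, t), -1), Add(-2, I)))
X = -4 (X = Add(-3, -1) = -4)
Function('v')(r) = Mul(-4, Pow(r, Rational(1, 2)))
Mul(Function('v')(Function('w')(0, -4)), Add(Add(-4, -6), Pow(Add(-2, 7), Rational(1, 2)))) = Mul(Mul(-4, Pow(Mul(Pow(Add(0, -4), -1), Add(-2, 0)), Rational(1, 2))), Add(Add(-4, -6), Pow(Add(-2, 7), Rational(1, 2)))) = Mul(Mul(-4, Pow(Mul(Pow(-4, -1), -2), Rational(1, 2))), Add(-10, Pow(5, Rational(1, 2)))) = Mul(Mul(-4, Pow(Mul(Rational(-1, 4), -2), Rational(1, 2))), Add(-10, Pow(5, Rational(1, 2)))) = Mul(Mul(-4, Pow(Rational(1, 2), Rational(1, 2))), Add(-10, Pow(5, Rational(1, 2)))) = Mul(Mul(-4, Mul(Rational(1, 2), Pow(2, Rational(1, 2)))), Add(-10, Pow(5, Rational(1, 2)))) = Mul(Mul(-2, Pow(2, Rational(1, 2))), Add(-10, Pow(5, Rational(1, 2)))) = Mul(-2, Pow(2, Rational(1, 2)), Add(-10, Pow(5, Rational(1, 2))))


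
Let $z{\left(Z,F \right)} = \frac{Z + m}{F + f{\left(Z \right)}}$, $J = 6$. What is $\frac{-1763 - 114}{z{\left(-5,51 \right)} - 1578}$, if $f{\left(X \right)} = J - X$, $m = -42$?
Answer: $\frac{116374}{97883} \approx 1.1889$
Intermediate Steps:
$f{\left(X \right)} = 6 - X$
$z{\left(Z,F \right)} = \frac{-42 + Z}{6 + F - Z}$ ($z{\left(Z,F \right)} = \frac{Z - 42}{F - \left(-6 + Z\right)} = \frac{-42 + Z}{6 + F - Z}$)
$\frac{-1763 - 114}{z{\left(-5,51 \right)} - 1578} = \frac{-1763 - 114}{\frac{-42 - 5}{6 + 51 - -5} - 1578} = - \frac{1877}{\frac{1}{6 + 51 + 5} \left(-47\right) - 1578} = - \frac{1877}{\frac{1}{62} \left(-47\right) - 1578} = - \frac{1877}{- \frac{47}{62} - 1578} = - \frac{1877}{- \frac{97883}{62}} = \left(-1877\right) \left(- \frac{62}{97883}\right) = \frac{116374}{97883}$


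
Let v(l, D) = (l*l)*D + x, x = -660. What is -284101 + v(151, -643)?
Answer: -14945804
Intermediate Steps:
v(l, D) = -660 + D*l**2 (v(l, D) = (l*l)*D - 660 = l**2*D - 660 = D*l**2 - 660 = -660 + D*l**2)
-284101 + v(151, -643) = -284101 + (-660 - 643*151**2) = -284101 + (-660 - 643*22801) = -284101 + (-660 - 14661043) = -284101 - 14661703 = -14945804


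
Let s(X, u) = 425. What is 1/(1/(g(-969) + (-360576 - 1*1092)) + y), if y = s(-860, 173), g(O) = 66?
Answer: 361602/153680849 ≈ 0.0023529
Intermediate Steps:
y = 425
1/(1/(g(-969) + (-360576 - 1*1092)) + y) = 1/(1/(66 + (-360576 - 1*1092)) + 425) = 1/(1/(66 + (-360576 - 1092)) + 425) = 1/(1/(66 - 361668) + 425) = 1/(1/(-361602) + 425) = 1/(-1/361602 + 425) = 1/(153680849/361602) = 361602/153680849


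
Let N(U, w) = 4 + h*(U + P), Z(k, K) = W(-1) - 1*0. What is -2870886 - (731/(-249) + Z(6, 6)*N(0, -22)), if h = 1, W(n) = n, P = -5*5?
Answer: -714855112/249 ≈ -2.8709e+6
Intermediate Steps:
P = -25
Z(k, K) = -1 (Z(k, K) = -1 - 1*0 = -1 + 0 = -1)
N(U, w) = -21 + U (N(U, w) = 4 + 1*(U - 25) = 4 + 1*(-25 + U) = 4 + (-25 + U) = -21 + U)
-2870886 - (731/(-249) + Z(6, 6)*N(0, -22)) = -2870886 - (731/(-249) - (-21 + 0)) = -2870886 - (731*(-1/249) - 1*(-21)) = -2870886 - (-731/249 + 21) = -2870886 - 1*4498/249 = -2870886 - 4498/249 = -714855112/249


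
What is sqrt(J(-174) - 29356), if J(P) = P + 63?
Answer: I*sqrt(29467) ≈ 171.66*I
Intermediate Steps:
J(P) = 63 + P
sqrt(J(-174) - 29356) = sqrt((63 - 174) - 29356) = sqrt(-111 - 29356) = sqrt(-29467) = I*sqrt(29467)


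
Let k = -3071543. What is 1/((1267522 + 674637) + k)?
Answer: -1/1129384 ≈ -8.8544e-7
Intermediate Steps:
1/((1267522 + 674637) + k) = 1/((1267522 + 674637) - 3071543) = 1/(1942159 - 3071543) = 1/(-1129384) = -1/1129384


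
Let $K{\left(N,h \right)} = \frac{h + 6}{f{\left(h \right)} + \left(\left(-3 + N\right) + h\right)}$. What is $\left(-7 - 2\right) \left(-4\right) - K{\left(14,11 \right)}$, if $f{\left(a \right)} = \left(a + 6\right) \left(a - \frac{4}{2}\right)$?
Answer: $\frac{6283}{175} \approx 35.903$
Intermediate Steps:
$f{\left(a \right)} = \left(-2 + a\right) \left(6 + a\right)$ ($f{\left(a \right)} = \left(6 + a\right) \left(a - 2\right) = \left(6 + a\right) \left(-2 + a\right) = \left(-2 + a\right) \left(6 + a\right)$)
$K{\left(N,h \right)} = \frac{6 + h}{-15 + N + h^{2} + 5 h}$ ($K{\left(N,h \right)} = \frac{h + 6}{\left(-12 + h^{2} + 4 h\right) + \left(\left(-3 + N\right) + h\right)} = \frac{6 + h}{\left(-12 + h^{2} + 4 h\right) + \left(-3 + N + h\right)} = \frac{6 + h}{-15 + N + h^{2} + 5 h}$)
$\left(-7 - 2\right) \left(-4\right) - K{\left(14,11 \right)} = \left(-7 - 2\right) \left(-4\right) - \frac{6 + 11}{-15 + 14 + 11^{2} + 5 \cdot 11} = \left(-9\right) \left(-4\right) - \frac{1}{-15 + 14 + 121 + 55} \cdot 17 = 36 - \frac{1}{175} \cdot 17 = 36 - \frac{17}{175} = \frac{6283}{175}$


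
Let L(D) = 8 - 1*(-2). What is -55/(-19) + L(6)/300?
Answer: 1669/570 ≈ 2.9281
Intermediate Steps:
L(D) = 10 (L(D) = 8 + 2 = 10)
-55/(-19) + L(6)/300 = -55/(-19) + 10/300 = -55*(-1/19) + 10*(1/300) = 55/19 + 1/30 = 1669/570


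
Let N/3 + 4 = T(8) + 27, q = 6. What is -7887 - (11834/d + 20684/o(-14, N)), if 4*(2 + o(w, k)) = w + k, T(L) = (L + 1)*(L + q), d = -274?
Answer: -468040682/58225 ≈ -8038.5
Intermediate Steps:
T(L) = (1 + L)*(6 + L) (T(L) = (L + 1)*(L + 6) = (1 + L)*(6 + L))
N = 447 (N = -12 + 3*((6 + 8**2 + 7*8) + 27) = -12 + 3*((6 + 64 + 56) + 27) = -12 + 3*(126 + 27) = -12 + 3*153 = -12 + 459 = 447)
o(w, k) = -2 + k/4 + w/4 (o(w, k) = -2 + (w + k)/4 = -2 + (k + w)/4 = -2 + (k/4 + w/4) = -2 + k/4 + w/4)
-7887 - (11834/d + 20684/o(-14, N)) = -7887 - (11834/(-274) + 20684/(-2 + (1/4)*447 + (1/4)*(-14))) = -7887 - (11834*(-1/274) + 20684/(-2 + 447/4 - 7/2)) = -7887 - (-5917/137 + 20684/(425/4)) = -7887 - (-5917/137 + 20684*(4/425)) = -7887 - (-5917/137 + 82736/425) = -7887 - 1*8820107/58225 = -7887 - 8820107/58225 = -468040682/58225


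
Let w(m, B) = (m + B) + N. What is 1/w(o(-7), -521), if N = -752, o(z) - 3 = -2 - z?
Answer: -1/1265 ≈ -0.00079051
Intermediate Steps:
o(z) = 1 - z (o(z) = 3 + (-2 - z) = 1 - z)
w(m, B) = -752 + B + m (w(m, B) = (m + B) - 752 = (B + m) - 752 = -752 + B + m)
1/w(o(-7), -521) = 1/(-752 - 521 + (1 - 1*(-7))) = 1/(-752 - 521 + (1 + 7)) = 1/(-752 - 521 + 8) = 1/(-1265) = -1/1265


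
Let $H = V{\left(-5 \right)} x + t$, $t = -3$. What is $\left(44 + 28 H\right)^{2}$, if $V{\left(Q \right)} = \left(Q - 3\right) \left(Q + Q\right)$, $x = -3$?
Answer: $45697600$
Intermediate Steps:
$V{\left(Q \right)} = 2 Q \left(-3 + Q\right)$ ($V{\left(Q \right)} = \left(-3 + Q\right) 2 Q = 2 Q \left(-3 + Q\right)$)
$H = -243$ ($H = 2 \left(-5\right) \left(-3 - 5\right) \left(-3\right) - 3 = 2 \left(-5\right) \left(-8\right) \left(-3\right) - 3 = 80 \left(-3\right) - 3 = -240 - 3 = -243$)
$\left(44 + 28 H\right)^{2} = \left(44 + 28 \left(-243\right)\right)^{2} = \left(44 - 6804\right)^{2} = \left(-6760\right)^{2} = 45697600$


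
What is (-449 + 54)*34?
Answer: -13430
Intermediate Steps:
(-449 + 54)*34 = -395*34 = -13430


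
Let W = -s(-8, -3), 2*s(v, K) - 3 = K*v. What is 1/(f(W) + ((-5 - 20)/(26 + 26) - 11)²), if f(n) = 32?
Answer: 2704/442937 ≈ 0.0061047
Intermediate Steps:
s(v, K) = 3/2 + K*v/2 (s(v, K) = 3/2 + (K*v)/2 = 3/2 + K*v/2)
W = -27/2 (W = -(3/2 + (½)*(-3)*(-8)) = -(3/2 + 12) = -1*27/2 = -27/2 ≈ -13.500)
1/(f(W) + ((-5 - 20)/(26 + 26) - 11)²) = 1/(32 + ((-5 - 20)/(26 + 26) - 11)²) = 1/(32 + (-25/52 - 11)²) = 1/(32 + (-597/52)²) = 1/(32 + 356409/2704) = 1/(442937/2704) = 2704/442937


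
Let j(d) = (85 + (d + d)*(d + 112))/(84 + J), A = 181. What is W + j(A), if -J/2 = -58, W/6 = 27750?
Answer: 33406151/200 ≈ 1.6703e+5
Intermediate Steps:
W = 166500 (W = 6*27750 = 166500)
J = 116 (J = -2*(-58) = 116)
j(d) = 17/40 + d*(112 + d)/100 (j(d) = (85 + (d + d)*(d + 112))/(84 + 116) = (85 + (2*d)*(112 + d))/200 = (85 + 2*d*(112 + d))*(1/200) = 17/40 + d*(112 + d)/100)
W + j(A) = 166500 + (17/40 + (1/100)*181² + (28/25)*181) = 166500 + (17/40 + (1/100)*32761 + 5068/25) = 166500 + (17/40 + 32761/100 + 5068/25) = 166500 + 106151/200 = 33406151/200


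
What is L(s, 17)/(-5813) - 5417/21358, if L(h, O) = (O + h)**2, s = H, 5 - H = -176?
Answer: -868808053/124154054 ≈ -6.9978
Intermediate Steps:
H = 181 (H = 5 - 1*(-176) = 5 + 176 = 181)
s = 181
L(s, 17)/(-5813) - 5417/21358 = (17 + 181)**2/(-5813) - 5417/21358 = 198**2*(-1/5813) - 5417*1/21358 = 39204*(-1/5813) - 5417/21358 = -39204/5813 - 5417/21358 = -868808053/124154054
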